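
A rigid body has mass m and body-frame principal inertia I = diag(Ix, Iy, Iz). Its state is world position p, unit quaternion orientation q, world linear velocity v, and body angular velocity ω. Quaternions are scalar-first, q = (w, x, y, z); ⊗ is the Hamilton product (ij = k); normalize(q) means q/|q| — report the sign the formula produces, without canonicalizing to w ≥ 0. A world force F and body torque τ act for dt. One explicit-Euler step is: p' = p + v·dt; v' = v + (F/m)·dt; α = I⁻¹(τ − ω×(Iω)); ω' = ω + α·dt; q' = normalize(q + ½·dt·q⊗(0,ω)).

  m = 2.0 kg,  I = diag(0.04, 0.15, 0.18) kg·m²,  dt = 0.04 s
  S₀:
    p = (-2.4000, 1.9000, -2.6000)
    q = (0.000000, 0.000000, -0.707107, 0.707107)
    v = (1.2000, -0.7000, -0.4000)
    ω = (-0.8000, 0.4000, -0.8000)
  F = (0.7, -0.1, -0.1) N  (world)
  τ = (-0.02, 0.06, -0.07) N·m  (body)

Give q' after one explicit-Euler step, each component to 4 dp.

Hamilton product q⊗(0,ω) = (0.8485284, 0.2828428, -0.5656856, -0.5656856)
updated quaternion q' = (0.0170, 0.0057, -0.7182, 0.6956)

q' = (0.0170, 0.0057, -0.7182, 0.6956)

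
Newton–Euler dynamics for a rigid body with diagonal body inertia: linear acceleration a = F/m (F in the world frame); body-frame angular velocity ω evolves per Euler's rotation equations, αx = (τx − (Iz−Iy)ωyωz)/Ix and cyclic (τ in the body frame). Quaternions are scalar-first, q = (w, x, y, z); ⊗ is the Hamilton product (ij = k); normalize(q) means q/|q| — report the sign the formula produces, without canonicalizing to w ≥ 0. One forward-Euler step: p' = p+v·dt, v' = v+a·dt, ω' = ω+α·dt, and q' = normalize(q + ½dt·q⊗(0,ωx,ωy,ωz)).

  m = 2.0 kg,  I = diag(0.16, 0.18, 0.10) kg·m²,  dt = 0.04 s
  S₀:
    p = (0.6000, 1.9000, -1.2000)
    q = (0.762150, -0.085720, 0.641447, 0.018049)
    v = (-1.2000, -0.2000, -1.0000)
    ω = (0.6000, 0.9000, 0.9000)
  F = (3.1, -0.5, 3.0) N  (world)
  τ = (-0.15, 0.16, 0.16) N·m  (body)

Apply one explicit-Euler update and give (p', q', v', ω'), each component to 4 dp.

precession coupling ω×(Iω) = (-0.0648, 0.0324, 0.0108)
(τ − ω×Iω)/I = (-0.5325, 0.7089, 1.4920)
ω + α·dt = (0.5787, 0.9284, 0.9597)
2q̇ = q⊗(0,ω) = (-0.5421144, 1.0183482, 0.7739124, 0.2239188)
q' = normalize(q + ½dt·q⊗(0,ω)) = (0.7510, -0.0653, 0.6567, 0.0225)
a = (1.5500, -0.2500, 1.5000)
p + v·dt = (0.5520, 1.8920, -1.2400)
new velocity v' = (-1.1380, -0.2100, -0.9400)

p' = (0.5520, 1.8920, -1.2400)
q' = (0.7510, -0.0653, 0.6567, 0.0225)
v' = (-1.1380, -0.2100, -0.9400)
ω' = (0.5787, 0.9284, 0.9597)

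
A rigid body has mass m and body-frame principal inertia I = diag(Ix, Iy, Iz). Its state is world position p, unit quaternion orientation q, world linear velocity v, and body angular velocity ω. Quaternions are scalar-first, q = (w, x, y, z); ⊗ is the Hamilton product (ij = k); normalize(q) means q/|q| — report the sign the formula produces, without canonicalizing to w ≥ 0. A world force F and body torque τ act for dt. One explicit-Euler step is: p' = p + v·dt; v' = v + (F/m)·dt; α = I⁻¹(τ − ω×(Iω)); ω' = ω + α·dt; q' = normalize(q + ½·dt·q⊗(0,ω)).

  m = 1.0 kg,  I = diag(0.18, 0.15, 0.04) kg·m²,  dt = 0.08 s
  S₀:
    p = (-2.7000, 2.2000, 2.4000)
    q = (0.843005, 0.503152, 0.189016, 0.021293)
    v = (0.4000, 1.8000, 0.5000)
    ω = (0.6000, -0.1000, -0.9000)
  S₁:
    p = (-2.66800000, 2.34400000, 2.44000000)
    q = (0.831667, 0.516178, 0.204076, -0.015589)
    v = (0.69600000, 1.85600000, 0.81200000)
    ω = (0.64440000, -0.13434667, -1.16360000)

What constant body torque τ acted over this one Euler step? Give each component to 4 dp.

rate change Δω = (0.04440000, -0.03434667, -0.26360000)
τ = I·(Δω/dt) + ω₀×(Iω₀) = (0.0900, -0.1400, -0.1300)

τ = (0.0900, -0.1400, -0.1300)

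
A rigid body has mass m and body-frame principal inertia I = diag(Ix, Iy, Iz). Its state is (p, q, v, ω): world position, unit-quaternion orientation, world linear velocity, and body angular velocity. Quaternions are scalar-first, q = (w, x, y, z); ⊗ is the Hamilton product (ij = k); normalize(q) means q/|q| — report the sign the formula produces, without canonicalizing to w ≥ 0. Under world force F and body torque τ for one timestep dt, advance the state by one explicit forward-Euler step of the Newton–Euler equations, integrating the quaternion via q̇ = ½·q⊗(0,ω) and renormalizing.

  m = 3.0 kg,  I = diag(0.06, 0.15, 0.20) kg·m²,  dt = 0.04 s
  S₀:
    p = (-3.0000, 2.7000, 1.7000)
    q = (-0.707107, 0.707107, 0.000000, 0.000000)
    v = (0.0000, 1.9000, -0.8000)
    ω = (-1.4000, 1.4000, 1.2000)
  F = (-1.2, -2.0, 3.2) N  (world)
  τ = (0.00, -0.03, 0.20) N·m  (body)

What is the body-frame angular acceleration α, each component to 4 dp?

α = (-1.4000, -1.7680, 1.8820)

precession coupling ω×(Iω) = (0.0840, 0.2352, -0.1764)
(τ − ω×Iω)/I = (-1.4000, -1.7680, 1.8820)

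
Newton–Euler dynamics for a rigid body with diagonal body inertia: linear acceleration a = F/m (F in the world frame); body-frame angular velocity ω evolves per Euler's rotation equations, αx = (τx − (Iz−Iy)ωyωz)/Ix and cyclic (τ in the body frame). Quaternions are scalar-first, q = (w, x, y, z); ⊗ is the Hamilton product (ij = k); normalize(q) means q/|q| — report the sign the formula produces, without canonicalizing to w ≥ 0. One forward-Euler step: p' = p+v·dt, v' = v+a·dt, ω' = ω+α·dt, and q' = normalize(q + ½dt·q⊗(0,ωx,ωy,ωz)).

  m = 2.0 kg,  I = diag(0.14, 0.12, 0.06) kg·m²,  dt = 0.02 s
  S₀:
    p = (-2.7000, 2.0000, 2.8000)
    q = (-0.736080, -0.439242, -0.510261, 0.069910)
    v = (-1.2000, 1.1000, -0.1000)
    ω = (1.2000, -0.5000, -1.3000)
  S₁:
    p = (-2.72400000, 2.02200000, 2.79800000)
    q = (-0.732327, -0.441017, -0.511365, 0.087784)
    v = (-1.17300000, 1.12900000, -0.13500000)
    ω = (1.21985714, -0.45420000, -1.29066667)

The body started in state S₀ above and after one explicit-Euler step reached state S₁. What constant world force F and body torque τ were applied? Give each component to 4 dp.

ω₁ − ω₀ = (0.01985714, 0.04580000, 0.00933333)
τ = I·(Δω/dt) + ω₀×(Iω₀) = (0.1000, 0.1500, 0.0400)
Δv = v₁−v₀ = (0.02700000, 0.02900000, -0.03500000)
m·(v₁−v₀)/dt = (2.7000, 2.9000, -3.5000)

F = (2.7000, 2.9000, -3.5000)
τ = (0.1000, 0.1500, 0.0400)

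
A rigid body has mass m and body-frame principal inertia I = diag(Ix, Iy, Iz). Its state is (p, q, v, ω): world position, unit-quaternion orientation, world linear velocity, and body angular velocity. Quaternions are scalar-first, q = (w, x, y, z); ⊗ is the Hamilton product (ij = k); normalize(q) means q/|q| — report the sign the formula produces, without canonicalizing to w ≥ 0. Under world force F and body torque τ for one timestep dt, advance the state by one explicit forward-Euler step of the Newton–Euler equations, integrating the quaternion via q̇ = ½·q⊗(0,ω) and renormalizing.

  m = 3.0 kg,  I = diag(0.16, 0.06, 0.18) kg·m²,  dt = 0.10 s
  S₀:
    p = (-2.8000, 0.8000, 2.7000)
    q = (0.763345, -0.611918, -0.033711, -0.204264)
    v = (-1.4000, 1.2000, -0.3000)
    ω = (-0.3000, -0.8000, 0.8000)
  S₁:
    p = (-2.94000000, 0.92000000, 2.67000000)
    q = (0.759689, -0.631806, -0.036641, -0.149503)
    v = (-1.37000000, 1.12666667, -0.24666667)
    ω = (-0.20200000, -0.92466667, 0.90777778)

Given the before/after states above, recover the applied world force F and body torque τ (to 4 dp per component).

F = (0.9000, -2.2000, 1.6000)
τ = (0.0800, -0.0700, 0.1700)

velocity change Δv = (0.03000000, -0.07333333, 0.05333333)
m·(v₁−v₀)/dt = (0.9000, -2.2000, 1.6000)
ω₁ − ω₀ = (0.09800000, -0.12466667, 0.10777778)
ω₀×(Iω₀) = (-0.0768, 0.0048, -0.0240)
applied torque τ = (0.0800, -0.0700, 0.1700)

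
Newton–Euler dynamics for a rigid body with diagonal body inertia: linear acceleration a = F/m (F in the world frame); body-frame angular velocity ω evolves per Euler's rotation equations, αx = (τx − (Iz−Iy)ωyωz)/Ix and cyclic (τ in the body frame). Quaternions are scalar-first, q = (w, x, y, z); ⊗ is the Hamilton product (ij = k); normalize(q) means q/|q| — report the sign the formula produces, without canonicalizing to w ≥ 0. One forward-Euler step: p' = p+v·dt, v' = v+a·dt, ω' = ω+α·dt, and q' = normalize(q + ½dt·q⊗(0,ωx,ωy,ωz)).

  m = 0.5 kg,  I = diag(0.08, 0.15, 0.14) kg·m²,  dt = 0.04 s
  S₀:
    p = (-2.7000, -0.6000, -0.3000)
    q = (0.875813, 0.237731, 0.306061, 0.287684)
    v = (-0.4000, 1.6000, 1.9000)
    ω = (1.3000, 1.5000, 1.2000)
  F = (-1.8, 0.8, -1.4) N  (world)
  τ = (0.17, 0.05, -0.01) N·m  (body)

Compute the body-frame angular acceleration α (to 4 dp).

precession coupling ω×(Iω) = (-0.0180, -0.0936, 0.1365)
α = I⁻¹(τ − ω×Iω) = (2.3500, 0.9573, -1.0464)

α = (2.3500, 0.9573, -1.0464)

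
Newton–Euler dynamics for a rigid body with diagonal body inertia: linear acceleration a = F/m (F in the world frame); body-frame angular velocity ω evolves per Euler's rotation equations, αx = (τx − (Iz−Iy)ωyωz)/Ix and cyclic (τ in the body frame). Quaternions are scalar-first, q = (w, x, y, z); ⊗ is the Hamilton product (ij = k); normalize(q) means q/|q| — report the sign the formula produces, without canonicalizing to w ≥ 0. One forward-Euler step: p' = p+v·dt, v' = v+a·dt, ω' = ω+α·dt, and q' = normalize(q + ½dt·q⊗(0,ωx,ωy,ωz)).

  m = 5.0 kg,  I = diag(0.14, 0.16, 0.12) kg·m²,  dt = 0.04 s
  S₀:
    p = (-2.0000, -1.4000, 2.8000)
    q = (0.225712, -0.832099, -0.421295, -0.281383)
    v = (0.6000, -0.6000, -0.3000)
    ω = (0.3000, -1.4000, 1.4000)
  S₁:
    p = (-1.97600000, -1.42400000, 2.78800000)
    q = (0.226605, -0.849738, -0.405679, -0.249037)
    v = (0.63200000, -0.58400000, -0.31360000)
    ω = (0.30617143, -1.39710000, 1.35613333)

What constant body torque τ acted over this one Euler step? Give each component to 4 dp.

τ = (0.1000, 0.0200, -0.1400)

ω₁ − ω₀ = (0.00617143, 0.00290000, -0.04386667)
gyro term ω₀×Iω₀ = (0.0784, 0.0084, -0.0084)
I·α + gyro = (0.1000, 0.0200, -0.1400)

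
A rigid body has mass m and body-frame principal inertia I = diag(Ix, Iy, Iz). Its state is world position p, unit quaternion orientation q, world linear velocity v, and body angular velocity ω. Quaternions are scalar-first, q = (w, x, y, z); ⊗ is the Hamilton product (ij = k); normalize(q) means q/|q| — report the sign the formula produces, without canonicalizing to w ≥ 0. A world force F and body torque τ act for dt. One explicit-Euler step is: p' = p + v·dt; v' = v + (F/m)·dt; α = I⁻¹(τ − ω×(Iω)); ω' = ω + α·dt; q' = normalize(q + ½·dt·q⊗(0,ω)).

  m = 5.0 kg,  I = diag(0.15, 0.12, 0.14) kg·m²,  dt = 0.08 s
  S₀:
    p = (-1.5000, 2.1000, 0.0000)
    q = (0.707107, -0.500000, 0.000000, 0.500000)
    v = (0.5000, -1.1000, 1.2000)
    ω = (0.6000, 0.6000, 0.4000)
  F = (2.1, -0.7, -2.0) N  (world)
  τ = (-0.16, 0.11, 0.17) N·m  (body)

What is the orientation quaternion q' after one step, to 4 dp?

q⊗(0,ω) = (0.1000000, 0.1242642, 0.9242642, -0.0171572)
q' = normalize(q + ½dt·q⊗(0,ω)) = (0.7106, -0.4947, 0.0369, 0.4990)

q' = (0.7106, -0.4947, 0.0369, 0.4990)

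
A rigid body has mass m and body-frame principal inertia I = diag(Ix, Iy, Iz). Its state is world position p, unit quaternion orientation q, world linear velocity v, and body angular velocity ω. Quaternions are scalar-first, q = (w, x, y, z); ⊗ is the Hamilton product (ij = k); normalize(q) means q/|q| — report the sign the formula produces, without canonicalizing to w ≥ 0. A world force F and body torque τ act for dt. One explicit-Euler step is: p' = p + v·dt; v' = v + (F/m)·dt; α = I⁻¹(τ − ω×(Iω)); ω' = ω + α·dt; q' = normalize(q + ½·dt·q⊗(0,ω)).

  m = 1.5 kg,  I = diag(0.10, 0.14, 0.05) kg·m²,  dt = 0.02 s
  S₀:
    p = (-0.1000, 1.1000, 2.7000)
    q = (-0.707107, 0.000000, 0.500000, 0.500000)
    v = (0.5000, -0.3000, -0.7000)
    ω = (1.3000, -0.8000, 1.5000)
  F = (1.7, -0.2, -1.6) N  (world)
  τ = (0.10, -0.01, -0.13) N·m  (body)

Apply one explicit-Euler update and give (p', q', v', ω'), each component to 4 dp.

linear accel F/m = (1.1333, -0.1333, -1.0667)
new position p' = (-0.0900, 1.0940, 2.6860)
v' = v + a·dt = (0.5227, -0.3027, -0.7213)
ω×(Iω) gyroscopic = (0.1080, 0.0975, -0.0416)
α = I⁻¹(τ − ω×Iω) = (-0.0800, -0.7679, -1.7680)
new body rate ω' = (1.2984, -0.8154, 1.4646)
2q̇ = q⊗(0,ω) = (-0.3500000, 0.2307609, 1.2156856, -1.7106605)
q + ½dt·q⊗(0,ω), renormalized = (-0.7104, 0.0023, 0.5120, 0.4828)

p' = (-0.0900, 1.0940, 2.6860)
q' = (-0.7104, 0.0023, 0.5120, 0.4828)
v' = (0.5227, -0.3027, -0.7213)
ω' = (1.2984, -0.8154, 1.4646)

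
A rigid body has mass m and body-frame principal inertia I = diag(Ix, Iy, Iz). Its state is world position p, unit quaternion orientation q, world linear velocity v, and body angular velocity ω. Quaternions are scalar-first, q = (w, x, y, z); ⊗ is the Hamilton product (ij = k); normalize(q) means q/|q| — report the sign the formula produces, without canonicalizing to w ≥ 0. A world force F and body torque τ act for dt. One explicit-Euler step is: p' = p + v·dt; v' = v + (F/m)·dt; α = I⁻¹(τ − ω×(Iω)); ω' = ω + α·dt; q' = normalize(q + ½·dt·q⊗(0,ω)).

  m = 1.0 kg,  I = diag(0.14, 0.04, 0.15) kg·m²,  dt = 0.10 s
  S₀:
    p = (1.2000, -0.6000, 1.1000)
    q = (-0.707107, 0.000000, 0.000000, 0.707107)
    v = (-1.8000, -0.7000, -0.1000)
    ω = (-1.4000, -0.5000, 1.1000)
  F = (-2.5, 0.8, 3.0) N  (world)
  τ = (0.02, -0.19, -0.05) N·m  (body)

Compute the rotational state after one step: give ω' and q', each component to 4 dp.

α = I⁻¹(τ − ω×Iω) = (0.5750, -5.1350, 0.1333)
new body rate ω' = (-1.3425, -1.0135, 1.1133)
Hamilton product q⊗(0,ω) = (-0.7778177, 1.3435033, -0.6363963, -0.7778177)
updated quaternion q' = (-0.7428, 0.0669, -0.0317, 0.6654)

ω' = (-1.3425, -1.0135, 1.1133)
q' = (-0.7428, 0.0669, -0.0317, 0.6654)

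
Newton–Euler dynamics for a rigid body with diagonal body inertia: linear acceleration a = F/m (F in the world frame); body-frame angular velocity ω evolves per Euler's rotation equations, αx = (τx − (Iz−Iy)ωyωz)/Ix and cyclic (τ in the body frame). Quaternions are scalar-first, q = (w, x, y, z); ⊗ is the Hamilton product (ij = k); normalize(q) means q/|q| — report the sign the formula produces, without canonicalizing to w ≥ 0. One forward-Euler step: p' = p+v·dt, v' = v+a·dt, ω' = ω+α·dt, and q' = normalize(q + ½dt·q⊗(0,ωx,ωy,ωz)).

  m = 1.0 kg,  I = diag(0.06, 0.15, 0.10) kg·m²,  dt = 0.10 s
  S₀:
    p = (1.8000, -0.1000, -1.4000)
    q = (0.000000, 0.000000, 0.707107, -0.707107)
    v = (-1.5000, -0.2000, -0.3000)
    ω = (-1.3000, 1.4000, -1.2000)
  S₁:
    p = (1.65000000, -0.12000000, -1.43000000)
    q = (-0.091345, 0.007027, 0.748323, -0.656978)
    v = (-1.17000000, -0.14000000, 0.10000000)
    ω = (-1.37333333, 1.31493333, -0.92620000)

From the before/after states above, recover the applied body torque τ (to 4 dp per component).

Δω = ω₁−ω₀ = (-0.07333333, -0.08506667, 0.27380000)
I·α + gyro = (0.0400, -0.1900, 0.1100)

τ = (0.0400, -0.1900, 0.1100)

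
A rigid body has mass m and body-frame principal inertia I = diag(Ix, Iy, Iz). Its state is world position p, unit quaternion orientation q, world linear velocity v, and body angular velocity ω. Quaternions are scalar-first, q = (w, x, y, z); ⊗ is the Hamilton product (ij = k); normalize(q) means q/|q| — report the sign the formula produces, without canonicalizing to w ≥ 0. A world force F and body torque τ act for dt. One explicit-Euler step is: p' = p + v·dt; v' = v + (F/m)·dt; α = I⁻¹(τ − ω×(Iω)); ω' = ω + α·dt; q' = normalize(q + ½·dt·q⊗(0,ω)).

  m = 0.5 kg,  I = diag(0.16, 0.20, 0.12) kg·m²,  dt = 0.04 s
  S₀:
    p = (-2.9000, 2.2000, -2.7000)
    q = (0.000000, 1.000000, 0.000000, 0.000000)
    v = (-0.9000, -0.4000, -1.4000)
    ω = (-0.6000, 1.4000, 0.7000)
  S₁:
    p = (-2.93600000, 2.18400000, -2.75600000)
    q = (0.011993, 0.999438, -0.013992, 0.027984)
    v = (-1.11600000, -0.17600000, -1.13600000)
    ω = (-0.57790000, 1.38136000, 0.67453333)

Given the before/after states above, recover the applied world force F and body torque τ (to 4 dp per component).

velocity change Δv = (-0.21600000, 0.22400000, 0.26400000)
m·(v₁−v₀)/dt = (-2.7000, 2.8000, 3.3000)
Δω = ω₁−ω₀ = (0.02210000, -0.01864000, -0.02546667)
ω₀×(Iω₀) = (-0.0784, -0.0168, -0.0336)
τ = I·(Δω/dt) + ω₀×(Iω₀) = (0.0100, -0.1100, -0.1100)

F = (-2.7000, 2.8000, 3.3000)
τ = (0.0100, -0.1100, -0.1100)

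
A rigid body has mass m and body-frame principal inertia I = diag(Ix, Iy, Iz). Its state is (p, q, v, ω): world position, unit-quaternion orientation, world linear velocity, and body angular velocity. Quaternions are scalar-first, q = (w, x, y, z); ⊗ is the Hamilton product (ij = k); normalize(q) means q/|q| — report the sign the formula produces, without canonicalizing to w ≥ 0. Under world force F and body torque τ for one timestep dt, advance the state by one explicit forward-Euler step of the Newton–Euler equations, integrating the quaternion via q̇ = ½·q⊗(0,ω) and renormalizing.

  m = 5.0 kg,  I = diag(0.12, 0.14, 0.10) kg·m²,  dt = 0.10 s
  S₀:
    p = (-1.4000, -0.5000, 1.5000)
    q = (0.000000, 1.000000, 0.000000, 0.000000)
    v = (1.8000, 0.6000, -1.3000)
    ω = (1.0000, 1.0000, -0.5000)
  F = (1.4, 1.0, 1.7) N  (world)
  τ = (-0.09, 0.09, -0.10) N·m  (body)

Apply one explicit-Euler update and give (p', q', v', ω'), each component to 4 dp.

a = (0.2800, 0.2000, 0.3400)
p + v·dt = (-1.2200, -0.4400, 1.3700)
new velocity v' = (1.8280, 0.6200, -1.2660)
angular accel α = (-0.9167, 0.7143, -1.2000)
ω' = ω + α·dt = (0.9083, 1.0714, -0.6200)
q⊗(0,ω) = (-1.0000000, 0.0000000, 0.5000000, 1.0000000)
q + ½dt·q⊗(0,ω), renormalized = (-0.0499, 0.9972, 0.0249, 0.0499)

p' = (-1.2200, -0.4400, 1.3700)
q' = (-0.0499, 0.9972, 0.0249, 0.0499)
v' = (1.8280, 0.6200, -1.2660)
ω' = (0.9083, 1.0714, -0.6200)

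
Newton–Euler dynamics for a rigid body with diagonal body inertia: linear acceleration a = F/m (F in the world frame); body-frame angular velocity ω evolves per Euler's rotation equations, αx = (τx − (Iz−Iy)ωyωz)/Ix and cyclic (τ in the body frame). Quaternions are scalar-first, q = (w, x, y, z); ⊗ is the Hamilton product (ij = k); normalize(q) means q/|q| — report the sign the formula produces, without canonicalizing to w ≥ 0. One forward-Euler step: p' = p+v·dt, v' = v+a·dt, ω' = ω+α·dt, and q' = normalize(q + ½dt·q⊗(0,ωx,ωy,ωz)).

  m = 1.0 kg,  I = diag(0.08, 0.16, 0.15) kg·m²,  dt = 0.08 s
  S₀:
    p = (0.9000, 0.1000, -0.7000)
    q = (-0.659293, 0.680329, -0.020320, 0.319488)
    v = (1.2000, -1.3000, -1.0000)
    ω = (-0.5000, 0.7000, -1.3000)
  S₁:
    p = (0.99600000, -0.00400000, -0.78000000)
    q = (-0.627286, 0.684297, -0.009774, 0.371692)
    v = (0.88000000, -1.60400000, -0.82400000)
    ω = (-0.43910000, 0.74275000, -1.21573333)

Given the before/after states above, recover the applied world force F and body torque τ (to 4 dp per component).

F = (-4.0000, -3.8000, 2.2000)
τ = (0.0700, 0.0400, 0.1300)

Δv = v₁−v₀ = (-0.32000000, -0.30400000, 0.17600000)
m·(v₁−v₀)/dt = (-4.0000, -3.8000, 2.2000)
rate change Δω = (0.06090000, 0.04275000, 0.08426667)
applied torque τ = (0.0700, 0.0400, 0.1300)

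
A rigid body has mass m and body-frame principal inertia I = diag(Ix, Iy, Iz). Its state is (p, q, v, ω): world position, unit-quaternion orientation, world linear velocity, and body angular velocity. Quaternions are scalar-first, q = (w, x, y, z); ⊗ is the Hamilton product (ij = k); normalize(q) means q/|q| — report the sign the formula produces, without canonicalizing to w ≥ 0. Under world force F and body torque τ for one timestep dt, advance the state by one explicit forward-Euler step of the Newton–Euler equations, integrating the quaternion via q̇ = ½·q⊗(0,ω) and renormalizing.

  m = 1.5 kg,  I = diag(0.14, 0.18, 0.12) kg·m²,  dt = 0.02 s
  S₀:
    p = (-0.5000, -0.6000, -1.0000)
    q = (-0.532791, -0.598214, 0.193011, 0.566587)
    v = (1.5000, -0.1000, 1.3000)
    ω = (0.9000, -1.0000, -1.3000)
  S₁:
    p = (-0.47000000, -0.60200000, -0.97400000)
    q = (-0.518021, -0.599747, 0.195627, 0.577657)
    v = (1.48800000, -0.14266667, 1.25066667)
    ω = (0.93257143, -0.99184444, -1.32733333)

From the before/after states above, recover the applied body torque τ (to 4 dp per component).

τ = (0.1500, 0.0500, -0.2000)

rate change Δω = (0.03257143, 0.00815556, -0.02733333)
applied torque τ = (0.1500, 0.0500, -0.2000)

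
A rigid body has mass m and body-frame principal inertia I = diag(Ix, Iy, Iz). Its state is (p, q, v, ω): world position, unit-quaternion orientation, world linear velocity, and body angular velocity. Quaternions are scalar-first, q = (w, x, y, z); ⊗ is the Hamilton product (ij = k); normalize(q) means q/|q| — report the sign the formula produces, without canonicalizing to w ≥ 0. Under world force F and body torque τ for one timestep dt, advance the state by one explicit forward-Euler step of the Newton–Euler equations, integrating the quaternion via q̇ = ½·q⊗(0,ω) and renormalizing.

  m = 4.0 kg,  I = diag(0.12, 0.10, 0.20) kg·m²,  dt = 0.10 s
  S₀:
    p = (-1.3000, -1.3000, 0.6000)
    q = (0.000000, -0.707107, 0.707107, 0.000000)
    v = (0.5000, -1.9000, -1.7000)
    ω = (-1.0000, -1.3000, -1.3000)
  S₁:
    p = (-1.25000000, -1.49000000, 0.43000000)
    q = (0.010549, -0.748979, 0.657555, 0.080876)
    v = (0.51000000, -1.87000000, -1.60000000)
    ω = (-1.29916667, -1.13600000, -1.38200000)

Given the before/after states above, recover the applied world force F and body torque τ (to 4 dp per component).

F = (0.4000, 1.2000, 4.0000)
τ = (-0.1900, 0.0600, -0.1900)

velocity change Δv = (0.01000000, 0.03000000, 0.10000000)
m·(v₁−v₀)/dt = (0.4000, 1.2000, 4.0000)
rate change Δω = (-0.29916667, 0.16400000, -0.08200000)
applied torque τ = (-0.1900, 0.0600, -0.1900)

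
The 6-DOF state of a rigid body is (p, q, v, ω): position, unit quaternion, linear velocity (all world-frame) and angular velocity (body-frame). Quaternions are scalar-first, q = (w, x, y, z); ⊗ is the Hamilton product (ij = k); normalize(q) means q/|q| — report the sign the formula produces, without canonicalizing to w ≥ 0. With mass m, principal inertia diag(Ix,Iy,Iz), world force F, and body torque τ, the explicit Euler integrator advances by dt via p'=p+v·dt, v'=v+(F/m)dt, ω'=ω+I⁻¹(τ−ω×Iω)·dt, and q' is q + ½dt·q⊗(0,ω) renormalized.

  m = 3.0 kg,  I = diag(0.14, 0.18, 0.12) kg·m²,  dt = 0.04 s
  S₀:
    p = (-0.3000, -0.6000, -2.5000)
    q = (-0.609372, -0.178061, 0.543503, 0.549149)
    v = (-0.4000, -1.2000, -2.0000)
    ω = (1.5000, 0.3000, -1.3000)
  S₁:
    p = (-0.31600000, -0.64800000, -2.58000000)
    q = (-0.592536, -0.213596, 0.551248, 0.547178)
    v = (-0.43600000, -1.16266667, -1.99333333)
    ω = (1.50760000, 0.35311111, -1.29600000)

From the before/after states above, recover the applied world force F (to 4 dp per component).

velocity change Δv = (-0.03600000, 0.03733333, 0.00666667)
F = m·Δv/dt = (-2.7000, 2.8000, 0.5000)

F = (-2.7000, 2.8000, 0.5000)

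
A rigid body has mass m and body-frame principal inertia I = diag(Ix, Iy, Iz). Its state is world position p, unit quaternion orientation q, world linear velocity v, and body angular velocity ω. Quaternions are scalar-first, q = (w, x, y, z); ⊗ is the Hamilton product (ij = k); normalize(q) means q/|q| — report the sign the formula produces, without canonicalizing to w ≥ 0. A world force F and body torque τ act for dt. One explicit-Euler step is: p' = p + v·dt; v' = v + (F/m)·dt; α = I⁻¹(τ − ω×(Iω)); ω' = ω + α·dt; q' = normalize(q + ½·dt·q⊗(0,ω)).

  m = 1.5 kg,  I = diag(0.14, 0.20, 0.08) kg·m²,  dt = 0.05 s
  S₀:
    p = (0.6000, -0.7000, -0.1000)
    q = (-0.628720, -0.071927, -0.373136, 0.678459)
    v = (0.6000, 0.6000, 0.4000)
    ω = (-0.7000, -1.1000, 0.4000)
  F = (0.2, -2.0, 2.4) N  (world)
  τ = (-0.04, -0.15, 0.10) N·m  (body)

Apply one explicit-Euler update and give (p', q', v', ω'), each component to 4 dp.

p + v·dt = (0.6300, -0.6700, -0.0800)
v + (F/m)dt = (0.6067, 0.5333, 0.4800)
ω×(Iω) gyroscopic = (0.0528, -0.0168, 0.0462)
(τ − ω×Iω)/I = (-0.6629, -0.6660, 0.6725)
ω' = ω + α·dt = (-0.7331, -1.1333, 0.4336)
Hamilton product q⊗(0,ω) = (-0.7321821, 1.0371545, 0.2454415, -0.4335635)
q + ½dt·q⊗(0,ω), renormalized = (-0.6466, -0.0460, -0.3668, 0.6672)

p' = (0.6300, -0.6700, -0.0800)
q' = (-0.6466, -0.0460, -0.3668, 0.6672)
v' = (0.6067, 0.5333, 0.4800)
ω' = (-0.7331, -1.1333, 0.4336)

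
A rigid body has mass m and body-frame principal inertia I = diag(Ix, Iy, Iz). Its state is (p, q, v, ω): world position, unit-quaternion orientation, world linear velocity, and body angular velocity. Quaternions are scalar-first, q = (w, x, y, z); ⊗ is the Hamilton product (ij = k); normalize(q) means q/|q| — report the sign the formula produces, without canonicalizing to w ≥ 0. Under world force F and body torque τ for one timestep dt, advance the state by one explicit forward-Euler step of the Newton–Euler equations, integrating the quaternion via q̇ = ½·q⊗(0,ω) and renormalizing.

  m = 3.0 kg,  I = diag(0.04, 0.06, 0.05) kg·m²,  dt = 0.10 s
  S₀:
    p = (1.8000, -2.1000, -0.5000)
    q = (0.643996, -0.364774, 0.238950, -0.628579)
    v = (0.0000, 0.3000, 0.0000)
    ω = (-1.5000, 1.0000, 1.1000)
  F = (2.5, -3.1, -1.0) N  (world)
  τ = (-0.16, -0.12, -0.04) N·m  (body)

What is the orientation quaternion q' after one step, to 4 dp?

q⊗(0,ω) = (-0.0946741, -0.0745700, 1.9881159, 0.7020466)
q' = normalize(q + ½dt·q⊗(0,ω)) = (0.6357, -0.3665, 0.3365, -0.5902)

q' = (0.6357, -0.3665, 0.3365, -0.5902)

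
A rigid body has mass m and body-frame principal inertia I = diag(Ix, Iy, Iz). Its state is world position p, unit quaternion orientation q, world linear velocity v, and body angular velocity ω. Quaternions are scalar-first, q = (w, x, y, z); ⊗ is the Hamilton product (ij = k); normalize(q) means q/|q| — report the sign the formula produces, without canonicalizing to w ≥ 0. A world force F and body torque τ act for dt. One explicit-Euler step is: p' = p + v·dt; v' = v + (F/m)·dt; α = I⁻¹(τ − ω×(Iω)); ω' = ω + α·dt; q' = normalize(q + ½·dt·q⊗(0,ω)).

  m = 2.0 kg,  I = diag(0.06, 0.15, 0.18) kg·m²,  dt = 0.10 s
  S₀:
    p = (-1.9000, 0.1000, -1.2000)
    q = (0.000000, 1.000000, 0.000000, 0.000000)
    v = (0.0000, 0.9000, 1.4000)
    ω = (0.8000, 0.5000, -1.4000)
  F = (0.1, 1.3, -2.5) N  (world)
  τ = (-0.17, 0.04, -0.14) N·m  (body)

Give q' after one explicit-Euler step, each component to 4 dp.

2q̇ = q⊗(0,ω) = (-0.8000000, 0.0000000, 1.4000000, 0.5000000)
q' = normalize(q + ½dt·q⊗(0,ω)) = (-0.0399, 0.9965, 0.0698, 0.0249)

q' = (-0.0399, 0.9965, 0.0698, 0.0249)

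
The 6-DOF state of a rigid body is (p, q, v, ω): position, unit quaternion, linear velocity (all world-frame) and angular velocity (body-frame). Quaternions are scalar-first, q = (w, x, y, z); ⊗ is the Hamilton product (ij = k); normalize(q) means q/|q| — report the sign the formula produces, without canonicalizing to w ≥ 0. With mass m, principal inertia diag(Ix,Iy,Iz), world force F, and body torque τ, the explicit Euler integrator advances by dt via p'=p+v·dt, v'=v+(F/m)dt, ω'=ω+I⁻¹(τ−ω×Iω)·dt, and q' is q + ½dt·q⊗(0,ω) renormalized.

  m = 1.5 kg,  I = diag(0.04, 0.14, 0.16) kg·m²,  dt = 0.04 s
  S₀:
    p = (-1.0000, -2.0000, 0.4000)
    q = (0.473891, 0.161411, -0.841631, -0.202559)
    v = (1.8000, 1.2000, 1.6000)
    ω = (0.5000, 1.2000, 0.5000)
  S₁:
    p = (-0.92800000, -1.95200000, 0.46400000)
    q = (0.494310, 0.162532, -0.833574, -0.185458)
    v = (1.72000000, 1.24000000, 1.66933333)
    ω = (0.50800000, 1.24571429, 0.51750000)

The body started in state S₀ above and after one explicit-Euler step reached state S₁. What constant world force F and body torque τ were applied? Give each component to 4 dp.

F = (-3.0000, 1.5000, 2.6000)
τ = (0.0200, 0.1300, 0.1300)

rate change Δω = (0.00800000, 0.04571429, 0.01750000)
τ = I·(Δω/dt) + ω₀×(Iω₀) = (0.0200, 0.1300, 0.1300)
Δv = v₁−v₀ = (-0.08000000, 0.04000000, 0.06933333)
m·(v₁−v₀)/dt = (-3.0000, 1.5000, 2.6000)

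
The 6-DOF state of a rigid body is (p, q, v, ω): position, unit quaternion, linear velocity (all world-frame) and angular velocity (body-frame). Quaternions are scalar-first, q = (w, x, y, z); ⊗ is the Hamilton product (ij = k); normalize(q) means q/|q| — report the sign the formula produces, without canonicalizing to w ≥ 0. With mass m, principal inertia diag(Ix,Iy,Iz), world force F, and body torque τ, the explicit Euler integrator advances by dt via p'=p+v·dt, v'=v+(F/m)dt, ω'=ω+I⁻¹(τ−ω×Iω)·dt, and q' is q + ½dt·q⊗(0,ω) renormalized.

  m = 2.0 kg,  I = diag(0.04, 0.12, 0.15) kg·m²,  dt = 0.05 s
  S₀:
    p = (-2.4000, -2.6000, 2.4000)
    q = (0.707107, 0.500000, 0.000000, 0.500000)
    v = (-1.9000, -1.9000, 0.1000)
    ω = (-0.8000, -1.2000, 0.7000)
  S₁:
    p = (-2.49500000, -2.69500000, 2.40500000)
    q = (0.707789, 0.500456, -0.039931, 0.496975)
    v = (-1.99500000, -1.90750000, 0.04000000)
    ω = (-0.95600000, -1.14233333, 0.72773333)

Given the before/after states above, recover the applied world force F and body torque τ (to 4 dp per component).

F = (-3.8000, -0.3000, -2.4000)
τ = (-0.1500, 0.2000, 0.1600)

v₁ − v₀ = (-0.09500000, -0.00750000, -0.06000000)
F = m·Δv/dt = (-3.8000, -0.3000, -2.4000)
rate change Δω = (-0.15600000, 0.05766667, 0.02773333)
ω₀×(Iω₀) = (-0.0252, 0.0616, 0.0768)
τ = I·(Δω/dt) + ω₀×(Iω₀) = (-0.1500, 0.2000, 0.1600)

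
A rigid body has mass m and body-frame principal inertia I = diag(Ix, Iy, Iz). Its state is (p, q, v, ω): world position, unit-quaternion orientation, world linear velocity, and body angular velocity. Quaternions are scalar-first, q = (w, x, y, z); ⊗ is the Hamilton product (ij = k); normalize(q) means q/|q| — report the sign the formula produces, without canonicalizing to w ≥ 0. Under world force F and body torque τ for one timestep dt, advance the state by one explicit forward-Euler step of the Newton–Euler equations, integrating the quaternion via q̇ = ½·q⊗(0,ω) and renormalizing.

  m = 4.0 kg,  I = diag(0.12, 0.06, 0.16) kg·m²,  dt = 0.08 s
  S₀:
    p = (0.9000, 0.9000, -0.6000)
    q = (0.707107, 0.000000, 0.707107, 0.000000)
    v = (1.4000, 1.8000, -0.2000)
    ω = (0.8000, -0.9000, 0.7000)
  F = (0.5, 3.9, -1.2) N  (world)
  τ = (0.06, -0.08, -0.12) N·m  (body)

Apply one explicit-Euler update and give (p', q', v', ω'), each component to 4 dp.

angular accel α = (1.0250, -0.9600, -1.0200)
ω + α·dt = (0.8820, -0.9768, 0.6184)
q⊗(0,ω) = (0.6363963, 1.0606605, -0.6363963, -0.0707107)
updated quaternion q' = (0.7314, 0.0424, 0.6806, -0.0028)
linear accel F/m = (0.1250, 0.9750, -0.3000)
p + v·dt = (1.0120, 1.0440, -0.6160)
v' = v + a·dt = (1.4100, 1.8780, -0.2240)

p' = (1.0120, 1.0440, -0.6160)
q' = (0.7314, 0.0424, 0.6806, -0.0028)
v' = (1.4100, 1.8780, -0.2240)
ω' = (0.8820, -0.9768, 0.6184)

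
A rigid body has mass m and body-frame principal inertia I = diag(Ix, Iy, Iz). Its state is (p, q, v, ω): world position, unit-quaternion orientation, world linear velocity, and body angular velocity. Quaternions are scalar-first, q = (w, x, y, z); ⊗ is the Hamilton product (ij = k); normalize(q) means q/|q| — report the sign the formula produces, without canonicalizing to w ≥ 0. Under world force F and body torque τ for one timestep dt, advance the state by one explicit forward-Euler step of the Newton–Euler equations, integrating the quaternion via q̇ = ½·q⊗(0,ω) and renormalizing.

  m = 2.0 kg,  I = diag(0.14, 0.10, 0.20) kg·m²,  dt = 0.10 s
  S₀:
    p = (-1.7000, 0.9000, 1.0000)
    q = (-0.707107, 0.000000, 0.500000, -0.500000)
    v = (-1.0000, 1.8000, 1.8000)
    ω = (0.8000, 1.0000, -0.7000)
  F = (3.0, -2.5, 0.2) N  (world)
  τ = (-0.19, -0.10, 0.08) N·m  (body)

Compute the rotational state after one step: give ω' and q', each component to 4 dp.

α = I⁻¹(τ − ω×Iω) = (-0.8571, -1.3360, 0.5600)
new body rate ω' = (0.7143, 0.8664, -0.6440)
Hamilton product q⊗(0,ω) = (-0.8500000, -0.4156856, -1.1071070, 0.0949749)
q + ½dt·q⊗(0,ω), renormalized = (-0.7476, -0.0207, 0.4435, -0.4939)

ω' = (0.7143, 0.8664, -0.6440)
q' = (-0.7476, -0.0207, 0.4435, -0.4939)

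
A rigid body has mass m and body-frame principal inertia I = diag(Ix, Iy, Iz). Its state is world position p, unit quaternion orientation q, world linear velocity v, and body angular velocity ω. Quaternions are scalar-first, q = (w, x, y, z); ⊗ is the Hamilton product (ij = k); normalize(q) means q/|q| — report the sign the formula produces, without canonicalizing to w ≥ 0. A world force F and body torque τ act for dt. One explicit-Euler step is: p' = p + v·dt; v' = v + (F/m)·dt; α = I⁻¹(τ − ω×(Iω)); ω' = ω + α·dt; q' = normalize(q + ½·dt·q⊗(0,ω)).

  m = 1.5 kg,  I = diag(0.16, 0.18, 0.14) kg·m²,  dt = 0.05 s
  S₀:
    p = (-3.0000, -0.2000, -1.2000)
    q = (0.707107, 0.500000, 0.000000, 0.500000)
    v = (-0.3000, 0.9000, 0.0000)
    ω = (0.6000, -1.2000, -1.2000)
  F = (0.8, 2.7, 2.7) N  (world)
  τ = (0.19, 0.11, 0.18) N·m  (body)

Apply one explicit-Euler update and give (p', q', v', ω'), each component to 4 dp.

precession coupling ω×(Iω) = (-0.0576, -0.0144, -0.0144)
α = I⁻¹(τ − ω×Iω) = (1.5475, 0.6911, 1.3886)
ω + α·dt = (0.6774, -1.1654, -1.1306)
2q̇ = q⊗(0,ω) = (0.3000000, 1.0242642, 0.0514716, -1.4485284)
updated quaternion q' = (0.7139, 0.5251, 0.0013, 0.4633)
new position p' = (-3.0150, -0.1550, -1.2000)
v + (F/m)dt = (-0.2733, 0.9900, 0.0900)

p' = (-3.0150, -0.1550, -1.2000)
q' = (0.7139, 0.5251, 0.0013, 0.4633)
v' = (-0.2733, 0.9900, 0.0900)
ω' = (0.6774, -1.1654, -1.1306)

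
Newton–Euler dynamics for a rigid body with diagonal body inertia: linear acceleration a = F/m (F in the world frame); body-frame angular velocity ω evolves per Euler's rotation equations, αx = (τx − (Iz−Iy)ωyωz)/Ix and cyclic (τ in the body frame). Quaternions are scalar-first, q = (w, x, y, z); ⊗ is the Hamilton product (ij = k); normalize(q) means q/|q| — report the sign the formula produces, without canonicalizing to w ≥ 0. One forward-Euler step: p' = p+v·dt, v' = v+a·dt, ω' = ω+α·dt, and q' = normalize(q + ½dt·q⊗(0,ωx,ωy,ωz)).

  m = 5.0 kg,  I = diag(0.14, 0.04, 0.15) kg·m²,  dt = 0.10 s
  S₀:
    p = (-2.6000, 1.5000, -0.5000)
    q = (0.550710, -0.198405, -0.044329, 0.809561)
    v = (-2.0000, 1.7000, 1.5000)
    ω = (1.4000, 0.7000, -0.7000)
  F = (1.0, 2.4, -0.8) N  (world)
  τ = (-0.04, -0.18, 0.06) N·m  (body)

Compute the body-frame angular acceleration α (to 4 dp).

α = (0.0993, -4.7450, 1.0533)

ω×(Iω) gyroscopic = (-0.0539, 0.0098, -0.0980)
(τ − ω×Iω)/I = (0.0993, -4.7450, 1.0533)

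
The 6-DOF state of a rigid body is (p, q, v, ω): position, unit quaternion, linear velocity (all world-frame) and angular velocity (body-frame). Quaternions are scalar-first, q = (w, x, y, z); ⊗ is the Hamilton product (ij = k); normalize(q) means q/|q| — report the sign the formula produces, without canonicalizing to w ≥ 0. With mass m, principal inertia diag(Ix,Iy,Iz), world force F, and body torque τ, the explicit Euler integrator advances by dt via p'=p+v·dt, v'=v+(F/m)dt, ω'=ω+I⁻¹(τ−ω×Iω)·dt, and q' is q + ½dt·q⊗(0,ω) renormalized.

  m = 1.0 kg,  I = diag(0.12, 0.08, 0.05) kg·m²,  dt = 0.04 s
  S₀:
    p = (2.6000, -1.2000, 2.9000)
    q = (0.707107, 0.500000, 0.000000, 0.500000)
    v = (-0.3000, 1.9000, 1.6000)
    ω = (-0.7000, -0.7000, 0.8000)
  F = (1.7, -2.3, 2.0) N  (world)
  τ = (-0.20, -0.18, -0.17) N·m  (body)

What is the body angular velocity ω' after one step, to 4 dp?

gyro term ω×Iω = (0.0168, -0.0392, -0.0196)
α = I⁻¹(τ − ω×Iω) = (-1.8067, -1.7600, -3.0080)
ω + α·dt = (-0.7723, -0.7704, 0.6797)

ω' = (-0.7723, -0.7704, 0.6797)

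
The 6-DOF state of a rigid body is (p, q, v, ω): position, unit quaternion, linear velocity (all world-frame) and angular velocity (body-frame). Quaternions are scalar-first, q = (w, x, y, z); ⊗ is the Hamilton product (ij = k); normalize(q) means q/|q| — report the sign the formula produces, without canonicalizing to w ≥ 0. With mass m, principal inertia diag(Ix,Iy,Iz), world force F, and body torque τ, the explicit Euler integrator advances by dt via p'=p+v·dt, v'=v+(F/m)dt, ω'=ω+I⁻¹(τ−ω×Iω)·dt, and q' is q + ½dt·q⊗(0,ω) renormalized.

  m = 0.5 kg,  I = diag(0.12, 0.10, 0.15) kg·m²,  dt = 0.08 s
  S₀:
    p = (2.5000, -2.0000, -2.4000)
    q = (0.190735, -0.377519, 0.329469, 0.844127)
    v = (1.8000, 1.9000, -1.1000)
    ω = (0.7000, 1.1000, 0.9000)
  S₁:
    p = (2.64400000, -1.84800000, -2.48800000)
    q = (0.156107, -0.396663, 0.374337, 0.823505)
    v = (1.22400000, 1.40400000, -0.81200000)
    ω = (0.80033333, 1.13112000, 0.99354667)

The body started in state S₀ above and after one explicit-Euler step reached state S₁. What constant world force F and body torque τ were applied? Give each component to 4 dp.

velocity change Δv = (-0.57600000, -0.49600000, 0.28800000)
F = m·Δv/dt = (-3.6000, -3.1000, 1.8000)
Δω = ω₁−ω₀ = (0.10033333, 0.03112000, 0.09354667)
τ = I·(Δω/dt) + ω₀×(Iω₀) = (0.2000, 0.0200, 0.1600)

F = (-3.6000, -3.1000, 1.8000)
τ = (0.2000, 0.0200, 0.1600)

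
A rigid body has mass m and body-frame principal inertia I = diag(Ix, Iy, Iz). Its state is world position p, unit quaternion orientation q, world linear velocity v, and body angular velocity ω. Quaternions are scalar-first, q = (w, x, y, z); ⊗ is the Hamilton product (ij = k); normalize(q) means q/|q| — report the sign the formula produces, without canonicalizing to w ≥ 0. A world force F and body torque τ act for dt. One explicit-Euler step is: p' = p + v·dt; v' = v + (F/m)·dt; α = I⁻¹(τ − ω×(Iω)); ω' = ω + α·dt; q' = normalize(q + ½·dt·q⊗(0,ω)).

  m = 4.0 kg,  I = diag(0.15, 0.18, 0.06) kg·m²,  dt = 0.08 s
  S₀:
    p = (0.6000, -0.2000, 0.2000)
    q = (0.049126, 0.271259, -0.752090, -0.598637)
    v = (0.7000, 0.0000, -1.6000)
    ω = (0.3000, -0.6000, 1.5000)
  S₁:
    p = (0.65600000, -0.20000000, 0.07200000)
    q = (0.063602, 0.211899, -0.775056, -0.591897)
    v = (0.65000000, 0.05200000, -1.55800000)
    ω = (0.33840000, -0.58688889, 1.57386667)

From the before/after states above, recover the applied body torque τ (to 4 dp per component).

Δω = ω₁−ω₀ = (0.03840000, 0.01311111, 0.07386667)
precession coupling = (0.1080, 0.0405, -0.0054)
I·α + gyro = (0.1800, 0.0700, 0.0500)

τ = (0.1800, 0.0700, 0.0500)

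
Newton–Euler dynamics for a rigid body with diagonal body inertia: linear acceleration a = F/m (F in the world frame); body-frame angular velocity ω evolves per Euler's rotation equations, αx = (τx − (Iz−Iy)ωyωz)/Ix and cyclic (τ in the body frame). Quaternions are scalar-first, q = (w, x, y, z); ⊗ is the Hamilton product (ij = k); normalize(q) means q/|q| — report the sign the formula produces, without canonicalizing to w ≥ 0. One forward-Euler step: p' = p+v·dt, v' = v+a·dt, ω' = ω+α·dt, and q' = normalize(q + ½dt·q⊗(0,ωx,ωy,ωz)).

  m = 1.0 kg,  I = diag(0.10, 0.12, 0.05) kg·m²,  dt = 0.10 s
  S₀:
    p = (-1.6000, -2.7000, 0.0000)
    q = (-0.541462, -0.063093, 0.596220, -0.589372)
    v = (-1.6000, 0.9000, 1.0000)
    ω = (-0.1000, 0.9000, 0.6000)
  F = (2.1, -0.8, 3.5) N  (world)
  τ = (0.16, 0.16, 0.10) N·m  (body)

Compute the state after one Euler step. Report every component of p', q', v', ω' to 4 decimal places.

p' = (-1.7600, -2.6100, 0.1000)
q' = (-0.5501, -0.0160, 0.5758, -0.6046)
v' = (-1.3900, 0.8200, 1.3500)
ω' = (0.0978, 1.0358, 0.8036)

p + v·dt = (-1.7600, -2.6100, 0.1000)
v + (F/m)dt = (-1.3900, 0.8200, 1.3500)
angular accel α = (1.9780, 1.3583, 2.0360)
ω' = ω + α·dt = (0.0978, 1.0358, 0.8036)
2q̇ = q⊗(0,ω) = (-0.1892841, 0.9423130, -0.3905228, -0.3220389)
q + ½dt·q⊗(0,ω), renormalized = (-0.5501, -0.0160, 0.5758, -0.6046)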